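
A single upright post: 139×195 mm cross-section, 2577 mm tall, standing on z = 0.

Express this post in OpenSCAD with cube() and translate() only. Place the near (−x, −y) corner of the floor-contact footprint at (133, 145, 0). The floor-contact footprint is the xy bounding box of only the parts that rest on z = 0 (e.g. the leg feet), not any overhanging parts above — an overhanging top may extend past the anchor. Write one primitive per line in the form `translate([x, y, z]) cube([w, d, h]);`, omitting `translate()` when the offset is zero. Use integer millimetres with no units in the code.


translate([133, 145, 0]) cube([139, 195, 2577]);


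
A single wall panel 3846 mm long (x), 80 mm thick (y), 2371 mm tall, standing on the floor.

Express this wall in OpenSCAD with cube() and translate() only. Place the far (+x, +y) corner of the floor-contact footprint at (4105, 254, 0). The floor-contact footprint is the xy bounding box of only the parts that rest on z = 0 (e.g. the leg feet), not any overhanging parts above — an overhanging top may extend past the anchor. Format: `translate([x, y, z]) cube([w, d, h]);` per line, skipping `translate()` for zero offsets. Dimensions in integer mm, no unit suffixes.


translate([259, 174, 0]) cube([3846, 80, 2371]);


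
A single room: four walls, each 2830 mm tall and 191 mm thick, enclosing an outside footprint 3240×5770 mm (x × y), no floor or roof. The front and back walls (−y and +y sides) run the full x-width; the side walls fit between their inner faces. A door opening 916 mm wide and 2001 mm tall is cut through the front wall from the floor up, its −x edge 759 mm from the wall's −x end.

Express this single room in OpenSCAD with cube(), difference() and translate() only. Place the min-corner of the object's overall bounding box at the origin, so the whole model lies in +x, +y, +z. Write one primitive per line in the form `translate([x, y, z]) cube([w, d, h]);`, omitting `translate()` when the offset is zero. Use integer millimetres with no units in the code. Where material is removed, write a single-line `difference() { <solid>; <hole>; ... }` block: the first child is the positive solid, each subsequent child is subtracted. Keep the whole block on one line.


difference() { cube([3240, 191, 2830]); translate([759, 0, 0]) cube([916, 191, 2001]); }
translate([0, 5579, 0]) cube([3240, 191, 2830]);
translate([0, 191, 0]) cube([191, 5388, 2830]);
translate([3049, 191, 0]) cube([191, 5388, 2830]);


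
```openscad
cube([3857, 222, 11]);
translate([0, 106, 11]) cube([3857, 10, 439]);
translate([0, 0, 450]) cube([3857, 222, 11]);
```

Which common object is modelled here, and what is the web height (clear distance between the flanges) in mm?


An I-beam. The web height is 439 mm.

Two wide flanges with a thin centred web — an I-beam. Overall 461 mm minus two 11 mm flanges gives a web of 461 − 2·11 = 439 mm.


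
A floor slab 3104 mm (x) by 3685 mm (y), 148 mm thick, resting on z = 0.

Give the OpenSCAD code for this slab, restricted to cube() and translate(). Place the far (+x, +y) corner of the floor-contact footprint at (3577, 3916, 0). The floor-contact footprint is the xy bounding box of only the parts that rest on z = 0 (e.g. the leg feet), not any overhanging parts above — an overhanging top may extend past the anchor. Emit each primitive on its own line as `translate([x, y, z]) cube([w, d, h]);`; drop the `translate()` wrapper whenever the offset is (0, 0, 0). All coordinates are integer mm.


translate([473, 231, 0]) cube([3104, 3685, 148]);


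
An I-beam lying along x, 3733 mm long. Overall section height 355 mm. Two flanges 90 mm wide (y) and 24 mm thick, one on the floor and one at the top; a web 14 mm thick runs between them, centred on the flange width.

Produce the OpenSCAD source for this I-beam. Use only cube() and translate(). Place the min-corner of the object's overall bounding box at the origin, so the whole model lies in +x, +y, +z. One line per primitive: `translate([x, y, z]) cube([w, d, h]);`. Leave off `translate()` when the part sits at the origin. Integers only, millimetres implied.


cube([3733, 90, 24]);
translate([0, 38, 24]) cube([3733, 14, 307]);
translate([0, 0, 331]) cube([3733, 90, 24]);


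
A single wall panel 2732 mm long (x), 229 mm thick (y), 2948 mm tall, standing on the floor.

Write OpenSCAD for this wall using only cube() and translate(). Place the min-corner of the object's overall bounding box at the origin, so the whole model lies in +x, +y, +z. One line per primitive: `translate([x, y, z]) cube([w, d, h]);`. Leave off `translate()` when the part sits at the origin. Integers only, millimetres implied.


cube([2732, 229, 2948]);


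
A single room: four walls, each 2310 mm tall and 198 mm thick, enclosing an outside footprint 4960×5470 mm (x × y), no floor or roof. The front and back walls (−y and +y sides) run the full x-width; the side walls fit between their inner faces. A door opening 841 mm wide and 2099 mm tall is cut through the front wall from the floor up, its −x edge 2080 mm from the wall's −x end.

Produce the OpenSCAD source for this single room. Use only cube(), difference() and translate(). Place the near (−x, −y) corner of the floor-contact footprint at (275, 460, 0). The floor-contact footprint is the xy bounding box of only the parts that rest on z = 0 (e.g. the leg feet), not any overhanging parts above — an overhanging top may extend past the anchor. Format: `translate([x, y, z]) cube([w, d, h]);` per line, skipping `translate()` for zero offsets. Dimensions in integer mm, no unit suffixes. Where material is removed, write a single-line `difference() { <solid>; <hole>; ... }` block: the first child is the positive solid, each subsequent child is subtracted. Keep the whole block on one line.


difference() { translate([275, 460, 0]) cube([4960, 198, 2310]); translate([2355, 460, 0]) cube([841, 198, 2099]); }
translate([275, 5732, 0]) cube([4960, 198, 2310]);
translate([275, 658, 0]) cube([198, 5074, 2310]);
translate([5037, 658, 0]) cube([198, 5074, 2310]);


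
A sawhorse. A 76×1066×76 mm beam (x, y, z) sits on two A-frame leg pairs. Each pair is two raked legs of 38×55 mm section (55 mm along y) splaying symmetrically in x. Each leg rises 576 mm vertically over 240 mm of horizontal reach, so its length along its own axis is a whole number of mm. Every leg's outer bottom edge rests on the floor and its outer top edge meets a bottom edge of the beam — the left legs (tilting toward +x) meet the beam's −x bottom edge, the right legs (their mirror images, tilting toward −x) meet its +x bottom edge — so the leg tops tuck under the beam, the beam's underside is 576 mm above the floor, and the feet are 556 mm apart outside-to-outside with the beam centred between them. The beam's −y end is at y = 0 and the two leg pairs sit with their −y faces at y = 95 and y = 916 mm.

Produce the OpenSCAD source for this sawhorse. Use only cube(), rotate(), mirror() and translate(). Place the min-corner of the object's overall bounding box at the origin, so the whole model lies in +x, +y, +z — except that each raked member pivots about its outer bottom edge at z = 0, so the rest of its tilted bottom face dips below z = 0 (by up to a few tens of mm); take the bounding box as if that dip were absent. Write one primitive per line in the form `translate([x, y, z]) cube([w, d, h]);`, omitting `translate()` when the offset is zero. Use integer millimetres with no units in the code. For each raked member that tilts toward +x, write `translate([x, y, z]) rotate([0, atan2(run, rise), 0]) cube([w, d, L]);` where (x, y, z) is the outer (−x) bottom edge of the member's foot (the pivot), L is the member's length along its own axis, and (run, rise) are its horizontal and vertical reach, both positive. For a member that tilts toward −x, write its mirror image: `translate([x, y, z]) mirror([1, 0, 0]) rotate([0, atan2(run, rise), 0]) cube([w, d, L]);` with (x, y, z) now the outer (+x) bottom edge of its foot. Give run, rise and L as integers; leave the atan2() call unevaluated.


// leg length = √(240² + 576²) = 624
// right-leg outer foot x = 2·240 + 76 = 556
// beam min-corner = (240, 0, 576)
translate([240, 0, 576]) cube([76, 1066, 76]);
translate([0, 95, 0]) rotate([0, atan2(240, 576), 0]) cube([38, 55, 624]);
translate([556, 95, 0]) mirror([1, 0, 0]) rotate([0, atan2(240, 576), 0]) cube([38, 55, 624]);
translate([0, 916, 0]) rotate([0, atan2(240, 576), 0]) cube([38, 55, 624]);
translate([556, 916, 0]) mirror([1, 0, 0]) rotate([0, atan2(240, 576), 0]) cube([38, 55, 624]);


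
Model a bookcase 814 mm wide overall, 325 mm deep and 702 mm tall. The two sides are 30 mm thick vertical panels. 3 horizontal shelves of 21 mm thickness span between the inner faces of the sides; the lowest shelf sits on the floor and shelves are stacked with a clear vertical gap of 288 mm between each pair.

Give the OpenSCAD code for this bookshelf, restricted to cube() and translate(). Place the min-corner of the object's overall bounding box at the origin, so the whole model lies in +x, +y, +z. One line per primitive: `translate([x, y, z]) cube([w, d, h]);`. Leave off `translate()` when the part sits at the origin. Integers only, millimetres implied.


cube([30, 325, 702]);
translate([784, 0, 0]) cube([30, 325, 702]);
translate([30, 0, 0]) cube([754, 325, 21]);
translate([30, 0, 309]) cube([754, 325, 21]);
translate([30, 0, 618]) cube([754, 325, 21]);


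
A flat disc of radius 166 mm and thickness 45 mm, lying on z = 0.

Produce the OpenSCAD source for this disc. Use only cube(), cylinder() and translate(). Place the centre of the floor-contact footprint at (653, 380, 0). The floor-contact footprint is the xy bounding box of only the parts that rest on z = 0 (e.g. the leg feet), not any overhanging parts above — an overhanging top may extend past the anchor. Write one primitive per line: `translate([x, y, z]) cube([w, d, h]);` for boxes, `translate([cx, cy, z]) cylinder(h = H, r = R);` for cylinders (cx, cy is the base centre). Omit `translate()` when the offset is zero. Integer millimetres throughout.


translate([653, 380, 0]) cylinder(h = 45, r = 166);


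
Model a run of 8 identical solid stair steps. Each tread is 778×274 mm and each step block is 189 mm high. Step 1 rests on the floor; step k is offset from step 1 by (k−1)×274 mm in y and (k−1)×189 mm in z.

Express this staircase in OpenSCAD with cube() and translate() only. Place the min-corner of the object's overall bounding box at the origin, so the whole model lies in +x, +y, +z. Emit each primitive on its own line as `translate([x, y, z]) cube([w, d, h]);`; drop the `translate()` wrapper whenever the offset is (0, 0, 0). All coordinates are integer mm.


cube([778, 274, 189]);
translate([0, 274, 189]) cube([778, 274, 189]);
translate([0, 548, 378]) cube([778, 274, 189]);
translate([0, 822, 567]) cube([778, 274, 189]);
translate([0, 1096, 756]) cube([778, 274, 189]);
translate([0, 1370, 945]) cube([778, 274, 189]);
translate([0, 1644, 1134]) cube([778, 274, 189]);
translate([0, 1918, 1323]) cube([778, 274, 189]);


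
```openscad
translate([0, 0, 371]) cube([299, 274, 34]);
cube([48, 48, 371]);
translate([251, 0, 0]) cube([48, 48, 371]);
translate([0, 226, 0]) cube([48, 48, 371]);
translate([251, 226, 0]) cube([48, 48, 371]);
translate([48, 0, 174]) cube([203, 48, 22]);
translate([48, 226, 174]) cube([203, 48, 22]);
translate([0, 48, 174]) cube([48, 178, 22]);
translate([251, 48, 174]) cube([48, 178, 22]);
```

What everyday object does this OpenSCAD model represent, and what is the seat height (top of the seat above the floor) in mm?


A stool. The seat height is 405 mm.

A 299×274×34 slab at z = 371 on four corner posts — a stool. The seat top is 371 + 34 = 405 mm.


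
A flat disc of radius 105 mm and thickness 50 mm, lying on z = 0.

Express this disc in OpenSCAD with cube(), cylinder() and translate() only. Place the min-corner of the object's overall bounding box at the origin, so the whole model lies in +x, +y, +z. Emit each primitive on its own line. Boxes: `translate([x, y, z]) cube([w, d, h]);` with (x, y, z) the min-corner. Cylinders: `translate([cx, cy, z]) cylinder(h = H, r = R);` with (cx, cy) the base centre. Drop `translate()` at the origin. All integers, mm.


translate([105, 105, 0]) cylinder(h = 50, r = 105);


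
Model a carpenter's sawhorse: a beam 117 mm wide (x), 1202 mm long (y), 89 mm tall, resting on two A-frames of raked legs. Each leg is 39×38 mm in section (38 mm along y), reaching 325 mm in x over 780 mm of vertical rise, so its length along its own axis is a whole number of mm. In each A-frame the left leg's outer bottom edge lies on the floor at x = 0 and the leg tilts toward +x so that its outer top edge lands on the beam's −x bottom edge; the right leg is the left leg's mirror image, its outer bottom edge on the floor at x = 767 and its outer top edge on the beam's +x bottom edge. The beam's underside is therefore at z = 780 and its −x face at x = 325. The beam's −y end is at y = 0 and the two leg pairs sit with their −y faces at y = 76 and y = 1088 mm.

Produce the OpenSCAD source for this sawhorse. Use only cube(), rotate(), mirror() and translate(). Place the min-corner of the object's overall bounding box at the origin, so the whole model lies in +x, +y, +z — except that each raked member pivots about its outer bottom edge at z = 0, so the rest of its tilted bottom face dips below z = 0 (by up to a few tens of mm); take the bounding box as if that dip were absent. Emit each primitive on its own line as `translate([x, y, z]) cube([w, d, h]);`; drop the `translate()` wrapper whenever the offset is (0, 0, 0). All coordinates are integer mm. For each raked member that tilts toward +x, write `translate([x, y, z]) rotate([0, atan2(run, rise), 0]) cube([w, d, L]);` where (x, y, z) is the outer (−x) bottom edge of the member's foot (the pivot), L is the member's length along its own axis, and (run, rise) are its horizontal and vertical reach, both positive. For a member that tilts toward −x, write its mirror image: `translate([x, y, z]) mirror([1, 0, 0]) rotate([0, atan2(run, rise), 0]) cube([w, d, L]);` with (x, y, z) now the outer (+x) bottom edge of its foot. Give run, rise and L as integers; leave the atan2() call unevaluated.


translate([325, 0, 780]) cube([117, 1202, 89]);
translate([0, 76, 0]) rotate([0, atan2(325, 780), 0]) cube([39, 38, 845]);
translate([767, 76, 0]) mirror([1, 0, 0]) rotate([0, atan2(325, 780), 0]) cube([39, 38, 845]);
translate([0, 1088, 0]) rotate([0, atan2(325, 780), 0]) cube([39, 38, 845]);
translate([767, 1088, 0]) mirror([1, 0, 0]) rotate([0, atan2(325, 780), 0]) cube([39, 38, 845]);


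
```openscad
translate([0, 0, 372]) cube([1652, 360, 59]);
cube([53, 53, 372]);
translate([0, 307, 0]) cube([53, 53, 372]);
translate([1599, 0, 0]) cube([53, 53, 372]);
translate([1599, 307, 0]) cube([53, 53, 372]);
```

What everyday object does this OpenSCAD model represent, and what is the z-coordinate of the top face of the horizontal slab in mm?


A bench. The seat-top height is 431 mm.

A long slab on four corner posts — a bench. The slab sits at z = 372 with thickness 59, so the top is 372 + 59 = 431 mm.


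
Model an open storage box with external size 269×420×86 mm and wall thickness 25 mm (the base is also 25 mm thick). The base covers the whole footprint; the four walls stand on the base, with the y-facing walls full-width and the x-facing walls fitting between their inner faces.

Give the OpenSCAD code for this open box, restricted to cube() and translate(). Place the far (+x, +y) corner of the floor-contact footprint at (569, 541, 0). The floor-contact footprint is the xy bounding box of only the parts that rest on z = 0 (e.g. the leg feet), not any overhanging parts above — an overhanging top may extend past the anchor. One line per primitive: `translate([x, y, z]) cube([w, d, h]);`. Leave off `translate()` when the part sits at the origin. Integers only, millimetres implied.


translate([300, 121, 0]) cube([269, 420, 25]);
translate([300, 121, 25]) cube([269, 25, 61]);
translate([300, 516, 25]) cube([269, 25, 61]);
translate([300, 146, 25]) cube([25, 370, 61]);
translate([544, 146, 25]) cube([25, 370, 61]);


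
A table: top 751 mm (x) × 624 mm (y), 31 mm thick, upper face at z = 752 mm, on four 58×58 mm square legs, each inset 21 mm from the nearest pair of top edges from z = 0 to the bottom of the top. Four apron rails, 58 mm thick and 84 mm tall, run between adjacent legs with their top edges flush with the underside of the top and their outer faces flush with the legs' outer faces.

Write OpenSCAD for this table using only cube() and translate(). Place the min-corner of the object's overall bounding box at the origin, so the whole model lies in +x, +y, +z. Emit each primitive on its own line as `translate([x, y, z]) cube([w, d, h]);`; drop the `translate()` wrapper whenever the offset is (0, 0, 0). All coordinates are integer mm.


// leg_h = 752 - 31 = 721
// apron z = 721 - 84 = 637
translate([0, 0, 721]) cube([751, 624, 31]);
translate([21, 21, 0]) cube([58, 58, 721]);
translate([672, 21, 0]) cube([58, 58, 721]);
translate([21, 545, 0]) cube([58, 58, 721]);
translate([672, 545, 0]) cube([58, 58, 721]);
translate([79, 21, 637]) cube([593, 58, 84]);
translate([79, 545, 637]) cube([593, 58, 84]);
translate([21, 79, 637]) cube([58, 466, 84]);
translate([672, 79, 637]) cube([58, 466, 84]);


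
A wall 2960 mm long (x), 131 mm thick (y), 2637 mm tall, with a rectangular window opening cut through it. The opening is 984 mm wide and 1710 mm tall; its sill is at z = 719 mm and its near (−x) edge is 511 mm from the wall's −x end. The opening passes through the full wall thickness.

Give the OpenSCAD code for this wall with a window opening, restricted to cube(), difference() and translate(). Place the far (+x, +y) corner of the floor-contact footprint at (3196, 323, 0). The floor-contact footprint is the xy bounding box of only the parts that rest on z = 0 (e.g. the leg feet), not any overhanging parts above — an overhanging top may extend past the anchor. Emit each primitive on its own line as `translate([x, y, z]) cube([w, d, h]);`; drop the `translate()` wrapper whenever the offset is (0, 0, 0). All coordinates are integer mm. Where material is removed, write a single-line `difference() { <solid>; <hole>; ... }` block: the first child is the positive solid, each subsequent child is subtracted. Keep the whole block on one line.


difference() { translate([236, 192, 0]) cube([2960, 131, 2637]); translate([747, 192, 719]) cube([984, 131, 1710]); }


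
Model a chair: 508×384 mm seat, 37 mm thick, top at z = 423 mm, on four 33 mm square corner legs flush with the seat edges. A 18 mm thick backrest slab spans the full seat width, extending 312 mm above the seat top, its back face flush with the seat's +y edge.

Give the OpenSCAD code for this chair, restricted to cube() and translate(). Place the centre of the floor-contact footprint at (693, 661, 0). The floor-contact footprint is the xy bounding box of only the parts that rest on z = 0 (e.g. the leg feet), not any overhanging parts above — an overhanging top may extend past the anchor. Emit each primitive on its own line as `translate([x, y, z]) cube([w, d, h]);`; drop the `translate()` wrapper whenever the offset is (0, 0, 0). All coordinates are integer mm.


// leg_h = 423 - 37 = 386
translate([439, 469, 386]) cube([508, 384, 37]);
translate([439, 469, 0]) cube([33, 33, 386]);
translate([914, 469, 0]) cube([33, 33, 386]);
translate([439, 820, 0]) cube([33, 33, 386]);
translate([914, 820, 0]) cube([33, 33, 386]);
translate([439, 835, 423]) cube([508, 18, 312]);


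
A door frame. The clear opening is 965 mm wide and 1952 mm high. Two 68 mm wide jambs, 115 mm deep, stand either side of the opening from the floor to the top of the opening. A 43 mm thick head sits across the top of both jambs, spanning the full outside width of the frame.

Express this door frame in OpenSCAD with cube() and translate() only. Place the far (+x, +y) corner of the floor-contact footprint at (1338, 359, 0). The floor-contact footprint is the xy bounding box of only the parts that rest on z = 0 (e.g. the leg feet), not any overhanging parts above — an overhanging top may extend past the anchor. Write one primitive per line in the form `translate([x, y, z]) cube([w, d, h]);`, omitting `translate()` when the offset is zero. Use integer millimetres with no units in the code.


translate([237, 244, 0]) cube([68, 115, 1952]);
translate([1270, 244, 0]) cube([68, 115, 1952]);
translate([237, 244, 1952]) cube([1101, 115, 43]);


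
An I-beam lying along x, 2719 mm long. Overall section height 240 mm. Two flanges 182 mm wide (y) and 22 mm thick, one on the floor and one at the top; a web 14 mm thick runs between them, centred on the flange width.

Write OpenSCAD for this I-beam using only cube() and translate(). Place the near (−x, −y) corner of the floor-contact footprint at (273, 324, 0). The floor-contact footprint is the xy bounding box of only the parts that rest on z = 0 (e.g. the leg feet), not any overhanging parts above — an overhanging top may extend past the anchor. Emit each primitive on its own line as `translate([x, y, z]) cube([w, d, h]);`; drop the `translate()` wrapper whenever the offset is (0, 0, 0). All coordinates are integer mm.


translate([273, 324, 0]) cube([2719, 182, 22]);
translate([273, 408, 22]) cube([2719, 14, 196]);
translate([273, 324, 218]) cube([2719, 182, 22]);


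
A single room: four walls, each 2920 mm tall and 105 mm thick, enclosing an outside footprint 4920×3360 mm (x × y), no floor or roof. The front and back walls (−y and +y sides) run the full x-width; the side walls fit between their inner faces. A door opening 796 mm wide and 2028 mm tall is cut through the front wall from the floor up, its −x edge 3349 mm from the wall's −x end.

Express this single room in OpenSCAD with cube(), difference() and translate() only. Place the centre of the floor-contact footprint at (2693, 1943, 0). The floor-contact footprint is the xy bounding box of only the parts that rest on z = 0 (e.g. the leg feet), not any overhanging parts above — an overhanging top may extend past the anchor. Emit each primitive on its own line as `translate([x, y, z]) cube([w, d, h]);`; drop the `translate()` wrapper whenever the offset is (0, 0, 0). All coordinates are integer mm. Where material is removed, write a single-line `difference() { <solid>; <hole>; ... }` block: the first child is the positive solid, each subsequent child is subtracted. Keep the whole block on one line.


difference() { translate([233, 263, 0]) cube([4920, 105, 2920]); translate([3582, 263, 0]) cube([796, 105, 2028]); }
translate([233, 3518, 0]) cube([4920, 105, 2920]);
translate([233, 368, 0]) cube([105, 3150, 2920]);
translate([5048, 368, 0]) cube([105, 3150, 2920]);


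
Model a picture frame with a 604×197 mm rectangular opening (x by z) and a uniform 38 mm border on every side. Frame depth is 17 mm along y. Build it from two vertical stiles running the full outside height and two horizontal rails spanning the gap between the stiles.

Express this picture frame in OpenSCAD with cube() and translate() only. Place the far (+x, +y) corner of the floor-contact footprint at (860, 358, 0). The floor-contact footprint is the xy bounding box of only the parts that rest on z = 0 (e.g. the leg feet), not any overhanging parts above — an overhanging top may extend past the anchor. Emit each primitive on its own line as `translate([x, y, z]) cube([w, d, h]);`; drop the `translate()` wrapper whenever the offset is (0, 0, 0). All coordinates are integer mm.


translate([180, 341, 0]) cube([38, 17, 273]);
translate([822, 341, 0]) cube([38, 17, 273]);
translate([218, 341, 0]) cube([604, 17, 38]);
translate([218, 341, 235]) cube([604, 17, 38]);


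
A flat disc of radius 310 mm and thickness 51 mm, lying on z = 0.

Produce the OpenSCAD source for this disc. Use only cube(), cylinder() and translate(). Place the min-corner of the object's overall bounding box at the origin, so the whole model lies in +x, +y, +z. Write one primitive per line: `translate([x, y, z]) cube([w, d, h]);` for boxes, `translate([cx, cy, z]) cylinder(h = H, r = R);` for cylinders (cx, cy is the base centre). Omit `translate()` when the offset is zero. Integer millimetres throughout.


translate([310, 310, 0]) cylinder(h = 51, r = 310);


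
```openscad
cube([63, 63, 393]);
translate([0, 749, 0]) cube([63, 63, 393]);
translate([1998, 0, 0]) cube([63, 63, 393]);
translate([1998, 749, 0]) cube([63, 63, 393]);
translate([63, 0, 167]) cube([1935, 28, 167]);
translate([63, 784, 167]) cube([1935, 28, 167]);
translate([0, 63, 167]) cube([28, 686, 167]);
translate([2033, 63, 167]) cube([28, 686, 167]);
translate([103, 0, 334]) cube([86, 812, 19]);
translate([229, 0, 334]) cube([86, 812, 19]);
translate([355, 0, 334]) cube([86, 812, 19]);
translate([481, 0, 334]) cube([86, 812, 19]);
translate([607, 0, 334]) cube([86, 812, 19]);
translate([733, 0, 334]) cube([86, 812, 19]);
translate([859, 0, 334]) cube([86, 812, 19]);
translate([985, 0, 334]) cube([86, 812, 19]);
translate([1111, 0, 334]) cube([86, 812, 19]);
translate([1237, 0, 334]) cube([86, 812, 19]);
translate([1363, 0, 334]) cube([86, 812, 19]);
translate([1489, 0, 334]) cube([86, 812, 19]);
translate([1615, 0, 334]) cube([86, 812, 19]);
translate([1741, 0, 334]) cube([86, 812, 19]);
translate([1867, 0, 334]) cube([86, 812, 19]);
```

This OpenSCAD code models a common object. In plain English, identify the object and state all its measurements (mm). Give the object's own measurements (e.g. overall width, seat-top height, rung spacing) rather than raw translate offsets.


A bed frame 2061 mm long (x) by 812 mm wide (y). Four 63×63 mm corner posts, 393 mm tall, at the corners of the footprint. Four rails of 28 mm thickness and 167 mm height run between adjacent posts with their undersides at z = 167 mm, their outer faces flush with the outside of the frame (the two x-running rails run between the posts' inner faces; the two y-running rails run between the posts' inner faces). 15 slats, each 86 mm wide (x) and 19 mm thick, lie across the top of the two x-running rails, running the full 812 mm width of the frame in y; along x they sit between the end posts with a 40 mm gap after the −x posts and between neighbouring slats, leaving 45 mm before the +x posts.


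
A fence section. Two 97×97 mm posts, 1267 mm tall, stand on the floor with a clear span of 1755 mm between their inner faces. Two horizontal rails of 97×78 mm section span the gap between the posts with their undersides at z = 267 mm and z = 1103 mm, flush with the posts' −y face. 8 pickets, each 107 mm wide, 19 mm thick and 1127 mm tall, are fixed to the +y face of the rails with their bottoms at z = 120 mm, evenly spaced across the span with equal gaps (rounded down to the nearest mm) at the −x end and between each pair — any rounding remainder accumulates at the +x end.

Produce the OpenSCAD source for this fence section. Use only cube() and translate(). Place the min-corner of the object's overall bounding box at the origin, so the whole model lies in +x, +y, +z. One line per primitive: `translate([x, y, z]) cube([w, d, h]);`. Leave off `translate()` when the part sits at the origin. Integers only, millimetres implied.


cube([97, 97, 1267]);
translate([1852, 0, 0]) cube([97, 97, 1267]);
translate([97, 0, 267]) cube([1755, 97, 78]);
translate([97, 0, 1103]) cube([1755, 97, 78]);
translate([196, 97, 120]) cube([107, 19, 1127]);
translate([402, 97, 120]) cube([107, 19, 1127]);
translate([608, 97, 120]) cube([107, 19, 1127]);
translate([814, 97, 120]) cube([107, 19, 1127]);
translate([1020, 97, 120]) cube([107, 19, 1127]);
translate([1226, 97, 120]) cube([107, 19, 1127]);
translate([1432, 97, 120]) cube([107, 19, 1127]);
translate([1638, 97, 120]) cube([107, 19, 1127]);


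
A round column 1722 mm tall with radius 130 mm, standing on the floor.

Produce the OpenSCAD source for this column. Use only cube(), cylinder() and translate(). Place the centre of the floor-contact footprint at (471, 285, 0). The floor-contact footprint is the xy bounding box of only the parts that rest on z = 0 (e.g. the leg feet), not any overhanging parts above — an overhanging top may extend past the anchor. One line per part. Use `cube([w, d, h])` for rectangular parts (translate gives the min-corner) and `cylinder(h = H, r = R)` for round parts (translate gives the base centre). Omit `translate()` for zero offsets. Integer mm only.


translate([471, 285, 0]) cylinder(h = 1722, r = 130);


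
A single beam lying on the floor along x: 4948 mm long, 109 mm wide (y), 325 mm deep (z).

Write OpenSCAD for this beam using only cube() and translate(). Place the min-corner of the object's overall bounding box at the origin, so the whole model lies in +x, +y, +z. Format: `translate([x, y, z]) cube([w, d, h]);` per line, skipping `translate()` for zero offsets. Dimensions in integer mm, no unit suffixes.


cube([4948, 109, 325]);


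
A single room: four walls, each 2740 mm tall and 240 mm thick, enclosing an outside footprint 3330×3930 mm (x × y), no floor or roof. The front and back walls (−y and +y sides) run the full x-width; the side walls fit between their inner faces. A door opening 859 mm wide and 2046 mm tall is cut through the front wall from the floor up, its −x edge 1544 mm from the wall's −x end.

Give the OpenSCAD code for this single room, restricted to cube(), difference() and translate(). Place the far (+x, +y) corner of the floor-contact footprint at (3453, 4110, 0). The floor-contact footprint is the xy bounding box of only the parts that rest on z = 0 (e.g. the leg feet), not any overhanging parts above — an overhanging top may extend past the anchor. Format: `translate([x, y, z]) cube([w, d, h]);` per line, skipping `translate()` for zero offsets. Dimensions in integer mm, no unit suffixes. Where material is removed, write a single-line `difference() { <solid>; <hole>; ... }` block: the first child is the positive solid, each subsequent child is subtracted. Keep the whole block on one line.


difference() { translate([123, 180, 0]) cube([3330, 240, 2740]); translate([1667, 180, 0]) cube([859, 240, 2046]); }
translate([123, 3870, 0]) cube([3330, 240, 2740]);
translate([123, 420, 0]) cube([240, 3450, 2740]);
translate([3213, 420, 0]) cube([240, 3450, 2740]);


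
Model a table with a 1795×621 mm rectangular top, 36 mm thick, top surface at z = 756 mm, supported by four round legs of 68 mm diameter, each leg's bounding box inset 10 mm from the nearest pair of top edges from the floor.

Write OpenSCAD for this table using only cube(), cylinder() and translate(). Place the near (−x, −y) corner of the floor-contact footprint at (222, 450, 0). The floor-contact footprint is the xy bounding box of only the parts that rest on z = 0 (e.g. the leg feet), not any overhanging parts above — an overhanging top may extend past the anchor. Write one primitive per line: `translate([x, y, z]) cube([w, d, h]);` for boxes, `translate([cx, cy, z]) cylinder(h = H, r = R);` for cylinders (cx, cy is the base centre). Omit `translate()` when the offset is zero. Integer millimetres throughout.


// leg_h = 756 - 36 = 720
translate([212, 440, 720]) cube([1795, 621, 36]);
translate([256, 484, 0]) cylinder(h = 720, r = 34);
translate([1963, 484, 0]) cylinder(h = 720, r = 34);
translate([256, 1017, 0]) cylinder(h = 720, r = 34);
translate([1963, 1017, 0]) cylinder(h = 720, r = 34);


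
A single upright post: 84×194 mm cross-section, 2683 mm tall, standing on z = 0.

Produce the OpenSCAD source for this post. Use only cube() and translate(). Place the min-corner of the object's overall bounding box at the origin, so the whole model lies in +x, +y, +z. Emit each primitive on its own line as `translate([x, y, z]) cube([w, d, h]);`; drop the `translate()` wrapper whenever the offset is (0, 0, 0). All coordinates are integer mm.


cube([84, 194, 2683]);


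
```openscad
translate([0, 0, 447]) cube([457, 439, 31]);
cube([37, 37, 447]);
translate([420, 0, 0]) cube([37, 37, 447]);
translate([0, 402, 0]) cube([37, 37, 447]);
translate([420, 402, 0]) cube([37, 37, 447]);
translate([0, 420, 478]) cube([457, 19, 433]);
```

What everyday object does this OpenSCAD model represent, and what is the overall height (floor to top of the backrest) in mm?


A chair. The overall height is 911 mm.

A slab on four corner posts with a tall panel at the back — a chair. The seat slab sits at z = 447 with thickness 31, and the 433 mm backrest starts at the seat top, so the overall height is 447 + 31 + 433 = 911 mm.


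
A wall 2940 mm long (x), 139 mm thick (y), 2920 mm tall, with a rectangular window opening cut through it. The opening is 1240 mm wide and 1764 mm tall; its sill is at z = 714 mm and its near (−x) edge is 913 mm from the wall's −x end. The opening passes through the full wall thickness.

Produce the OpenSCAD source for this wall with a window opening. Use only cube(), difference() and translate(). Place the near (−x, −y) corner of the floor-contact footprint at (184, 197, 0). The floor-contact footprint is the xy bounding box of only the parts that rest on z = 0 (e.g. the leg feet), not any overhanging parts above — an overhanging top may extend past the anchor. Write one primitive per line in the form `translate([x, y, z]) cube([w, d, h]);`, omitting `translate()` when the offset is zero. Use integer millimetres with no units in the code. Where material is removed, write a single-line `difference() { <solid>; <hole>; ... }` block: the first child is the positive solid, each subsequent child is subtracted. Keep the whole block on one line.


difference() { translate([184, 197, 0]) cube([2940, 139, 2920]); translate([1097, 197, 714]) cube([1240, 139, 1764]); }


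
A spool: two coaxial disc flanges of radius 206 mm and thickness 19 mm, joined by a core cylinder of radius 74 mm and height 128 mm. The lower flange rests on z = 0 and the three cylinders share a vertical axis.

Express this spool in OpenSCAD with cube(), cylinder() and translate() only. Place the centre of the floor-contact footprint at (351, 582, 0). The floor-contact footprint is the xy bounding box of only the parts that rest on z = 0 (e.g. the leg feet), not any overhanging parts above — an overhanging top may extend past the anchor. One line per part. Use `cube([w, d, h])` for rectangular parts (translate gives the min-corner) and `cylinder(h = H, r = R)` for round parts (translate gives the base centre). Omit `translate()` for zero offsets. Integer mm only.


translate([351, 582, 0]) cylinder(h = 19, r = 206);
translate([351, 582, 19]) cylinder(h = 128, r = 74);
translate([351, 582, 147]) cylinder(h = 19, r = 206);


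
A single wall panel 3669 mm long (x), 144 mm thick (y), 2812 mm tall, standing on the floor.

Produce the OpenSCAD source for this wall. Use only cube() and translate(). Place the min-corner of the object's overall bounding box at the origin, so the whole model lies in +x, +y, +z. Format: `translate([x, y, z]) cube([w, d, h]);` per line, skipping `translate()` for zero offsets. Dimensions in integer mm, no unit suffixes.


cube([3669, 144, 2812]);


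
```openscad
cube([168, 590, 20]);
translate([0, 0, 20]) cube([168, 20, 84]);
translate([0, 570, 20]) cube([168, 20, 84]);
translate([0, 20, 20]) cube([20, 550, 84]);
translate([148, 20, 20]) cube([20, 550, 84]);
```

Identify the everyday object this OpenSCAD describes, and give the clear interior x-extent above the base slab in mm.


An open box. The internal width is 128 mm.

A 168×590 base slab with four walls standing on it — an open box. The base is 168 mm wide and the walls are 20 mm thick, so the internal width is 168 − 2 × 20 = 128 mm.


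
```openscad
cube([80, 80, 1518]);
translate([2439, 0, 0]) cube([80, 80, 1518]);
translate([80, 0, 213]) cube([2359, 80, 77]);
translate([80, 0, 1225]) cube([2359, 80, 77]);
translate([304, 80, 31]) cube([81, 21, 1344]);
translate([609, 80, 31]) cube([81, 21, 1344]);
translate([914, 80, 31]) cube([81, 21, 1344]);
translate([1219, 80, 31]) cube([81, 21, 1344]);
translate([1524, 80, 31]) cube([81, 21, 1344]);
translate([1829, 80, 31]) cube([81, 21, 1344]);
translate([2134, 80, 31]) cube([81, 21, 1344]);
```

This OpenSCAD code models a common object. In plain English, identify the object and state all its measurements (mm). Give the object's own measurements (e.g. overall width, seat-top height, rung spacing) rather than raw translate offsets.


A fence section. Two 80×80 mm posts, 1518 mm tall, stand on the floor with a clear span of 2359 mm between their inner faces. Two horizontal rails of 80×77 mm section span the gap between the posts with their undersides at z = 213 mm and z = 1225 mm, flush with the posts' −y face. 7 pickets, each 81 mm wide, 21 mm thick and 1344 mm tall, are fixed to the +y face of the rails with their bottoms at z = 31 mm, spaced across the span with a 224 mm gap after the −x post and between neighbouring pickets and before the +x post.


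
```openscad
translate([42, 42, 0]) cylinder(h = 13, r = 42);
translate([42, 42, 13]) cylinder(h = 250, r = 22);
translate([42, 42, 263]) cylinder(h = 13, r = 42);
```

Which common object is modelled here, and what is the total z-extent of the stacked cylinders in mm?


A spool. The overall height is 276 mm.

Three coaxial cylinders, large–small–large — a spool. Two 13 mm flanges and a 250 mm core give 13 + 250 + 13 = 276 mm.


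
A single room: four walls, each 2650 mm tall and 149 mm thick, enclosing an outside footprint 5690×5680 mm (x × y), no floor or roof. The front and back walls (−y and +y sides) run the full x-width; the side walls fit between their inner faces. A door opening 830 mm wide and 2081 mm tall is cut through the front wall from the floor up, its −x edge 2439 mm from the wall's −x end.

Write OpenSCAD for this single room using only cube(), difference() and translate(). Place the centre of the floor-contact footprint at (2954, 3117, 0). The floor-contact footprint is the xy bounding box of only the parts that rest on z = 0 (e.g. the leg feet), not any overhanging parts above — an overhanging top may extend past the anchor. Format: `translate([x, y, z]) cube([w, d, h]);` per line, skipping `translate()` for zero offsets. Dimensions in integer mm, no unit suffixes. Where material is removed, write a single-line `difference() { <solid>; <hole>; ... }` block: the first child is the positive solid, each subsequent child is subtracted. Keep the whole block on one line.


difference() { translate([109, 277, 0]) cube([5690, 149, 2650]); translate([2548, 277, 0]) cube([830, 149, 2081]); }
translate([109, 5808, 0]) cube([5690, 149, 2650]);
translate([109, 426, 0]) cube([149, 5382, 2650]);
translate([5650, 426, 0]) cube([149, 5382, 2650]);


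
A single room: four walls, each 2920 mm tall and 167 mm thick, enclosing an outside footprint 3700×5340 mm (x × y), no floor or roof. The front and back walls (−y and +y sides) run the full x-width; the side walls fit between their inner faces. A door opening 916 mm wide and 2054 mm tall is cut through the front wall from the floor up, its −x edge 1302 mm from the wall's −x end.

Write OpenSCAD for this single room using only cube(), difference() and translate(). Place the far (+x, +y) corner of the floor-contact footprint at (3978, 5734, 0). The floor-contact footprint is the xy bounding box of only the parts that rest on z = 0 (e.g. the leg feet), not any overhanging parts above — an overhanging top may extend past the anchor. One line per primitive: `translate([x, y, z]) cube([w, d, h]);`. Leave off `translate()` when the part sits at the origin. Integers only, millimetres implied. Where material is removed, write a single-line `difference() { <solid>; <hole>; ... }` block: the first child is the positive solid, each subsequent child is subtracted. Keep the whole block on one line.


difference() { translate([278, 394, 0]) cube([3700, 167, 2920]); translate([1580, 394, 0]) cube([916, 167, 2054]); }
translate([278, 5567, 0]) cube([3700, 167, 2920]);
translate([278, 561, 0]) cube([167, 5006, 2920]);
translate([3811, 561, 0]) cube([167, 5006, 2920]);
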